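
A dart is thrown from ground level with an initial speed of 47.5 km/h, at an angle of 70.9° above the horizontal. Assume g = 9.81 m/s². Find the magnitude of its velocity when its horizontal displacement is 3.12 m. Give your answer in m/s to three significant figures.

Convert: 47.5 km/h = 47.5/3.6 = 13.19 m/s.
Components: vₓ = 13.19 cos 70.9° = 4.317 m/s, v_y0 = 13.19 sin 70.9° = 12.47 m/s.
x = vₓ t ⇒ t = 3.12/4.317 = 0.7226 s.
Vertical velocity there: v_y = v_y0 − g t = 12.47 − 9.81 × 0.7226 = 5.379 m/s.
Speed: √(vₓ² + v_y²) = √(4.317² + 5.379²) = 6.897 m/s.

6.90 m/s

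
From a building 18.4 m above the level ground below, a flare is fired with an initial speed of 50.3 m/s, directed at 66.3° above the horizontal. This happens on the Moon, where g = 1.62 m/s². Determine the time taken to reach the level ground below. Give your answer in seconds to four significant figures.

Horizontal component vₓ = 50.30 cos 66.3° = 20.22 m/s; vertical v_y0 = 50.30 sin 66.3° = 46.06 m/s.
With up positive and y = 0 at the ground: y(t) = 18.4 + (46.06) t − 0.8100 t². Setting y = 0 and taking the positive root: t = [46.06 + √(46.06² + 2·1.62·18.4)] / 1.62 = (46.06 + 46.70) / 1.62 = 57.26 s.

57.26 s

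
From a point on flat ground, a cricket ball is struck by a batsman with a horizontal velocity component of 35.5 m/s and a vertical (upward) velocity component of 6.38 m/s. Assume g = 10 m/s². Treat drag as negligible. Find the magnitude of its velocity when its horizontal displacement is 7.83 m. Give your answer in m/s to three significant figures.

At x = 7.83 m, t = x/vₓ = 7.83/35.50 = 0.2206 s.
Vertical velocity there: v_y = v_y0 − g t = 6.380 − 10.0 × 0.2206 = 4.174 m/s.
Speed: √(vₓ² + v_y²) = √(35.50² + 4.174²) = 35.74 m/s.

35.7 m/s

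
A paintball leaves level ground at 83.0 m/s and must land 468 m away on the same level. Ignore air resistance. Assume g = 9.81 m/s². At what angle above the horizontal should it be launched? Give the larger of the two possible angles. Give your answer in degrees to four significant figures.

69.10°

From R = (v₀²/g) sin 2θ: sin 2θ = 9.81 × 468 / 6889.0 = 0.6664.
2θ = 41.79° or 180° − 41.79° = 138.2°, so θ = 20.90° or 69.10°.
The larger angle is 69.10°.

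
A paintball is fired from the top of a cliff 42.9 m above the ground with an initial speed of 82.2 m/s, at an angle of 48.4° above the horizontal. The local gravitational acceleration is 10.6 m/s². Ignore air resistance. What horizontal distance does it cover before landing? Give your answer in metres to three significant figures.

669 m

Resolve: vₓ = 82.20 cos 48.4° = 54.57 m/s and v_y0 = 82.20 sin 48.4° = 61.47 m/s.
Vertical motion (up positive, ground at y = 0): 5.300 t² − (61.47) t − 42.9 = 0, so t = (61.47 + √(61.47² + 2·10.6·42.9)) / 10.6 = (61.47 + 68.47) / 10.6 = 12.26 s.
Horizontal distance: R = vₓ t = 54.57 × 12.26 = 669.0 m.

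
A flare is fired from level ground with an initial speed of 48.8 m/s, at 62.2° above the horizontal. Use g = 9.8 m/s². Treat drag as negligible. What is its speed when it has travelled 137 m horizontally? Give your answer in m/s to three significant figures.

27.7 m/s

Components: vₓ = 48.80 cos 62.2° = 22.76 m/s, v_y0 = 48.80 sin 62.2° = 43.17 m/s.
x = vₓ t ⇒ t = 137/22.76 = 6.019 s.
Vertical velocity there: v_y = v_y0 − g t = 43.17 − 9.80 × 6.019 = −15.82 m/s.
Speed: √(vₓ² + v_y²) = √(22.76² + 15.82²) = 27.72 m/s.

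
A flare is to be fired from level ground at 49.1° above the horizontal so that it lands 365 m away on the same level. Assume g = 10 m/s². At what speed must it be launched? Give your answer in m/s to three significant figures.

60.7 m/s

On level ground R = v₀² sin 2θ / g ⇒ v₀ = √(gR / sin 2θ).
v₀ = √(10.0 × 365 / sin 98.20°) = √(3650 / 0.9898) = √3687.7 = 60.73 m/s.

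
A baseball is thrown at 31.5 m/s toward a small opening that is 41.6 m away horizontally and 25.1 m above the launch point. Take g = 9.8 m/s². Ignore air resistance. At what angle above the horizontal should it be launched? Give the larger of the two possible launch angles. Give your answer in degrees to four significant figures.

Trajectory: y = x tanθ − g x² (1 + tan²θ)/(2v₀²). With x = 41.6, y = 25.1, v₀ = 31.5, g = 9.80:
8.546 tan²θ − 41.6 tanθ + (33.65) = 0.
tanθ = [41.6 ± √(41.6² − 4 × 8.546 × (33.65))] / (2 × 8.546) = (41.6 ± 24.09) / 17.09, giving tanθ = 1.024 or 3.843.
θ = 45.69° or 75.42°; the larger is 75.42°.

75.42°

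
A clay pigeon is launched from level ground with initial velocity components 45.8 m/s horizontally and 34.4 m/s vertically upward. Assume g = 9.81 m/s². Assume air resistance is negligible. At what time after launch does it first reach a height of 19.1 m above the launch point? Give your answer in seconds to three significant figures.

0.608 s

Height y(t) = 34.40 t − 4.905 t² = 19.1 gives 4.905 t² − 34.40 t + 19.1 = 0.
Quadratic formula: t = (34.40 ± √808.62) / 9.81 = (34.40 ± 28.44) / 9.81 → t = 0.6079 s or 6.405 s.
The first (ascending) time is 0.6079 s.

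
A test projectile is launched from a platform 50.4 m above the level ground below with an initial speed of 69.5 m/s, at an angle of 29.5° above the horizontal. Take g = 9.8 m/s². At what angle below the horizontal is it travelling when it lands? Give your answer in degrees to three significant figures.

37.5°

Horizontal component vₓ = 69.50 cos 29.5° = 60.49 m/s; vertical v_y0 = 69.50 sin 29.5° = 34.22 m/s.
With up positive and y = 0 at the ground: y(t) = 50.4 + (34.22) t − 4.900 t². Setting y = 0 and taking the positive root: t = [34.22 + √(34.22² + 2·9.80·50.4)] / 9.80 = (34.22 + 46.47) / 9.80 = 8.234 s.
At impact: v_y = v_y0 − g t = −46.47 m/s; vₓ = 60.49 m/s.
Angle below horizontal: arctan(|v_y|/vₓ) = arctan(46.47/60.49) = 37.53°.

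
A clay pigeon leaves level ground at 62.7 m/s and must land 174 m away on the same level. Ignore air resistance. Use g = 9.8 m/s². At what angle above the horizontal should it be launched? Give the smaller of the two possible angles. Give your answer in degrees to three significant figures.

Level-ground range R = v₀² sin(2θ)/g ⇒ sin(2θ) = gR/v₀² = 9.80 × 174 / 62.7² = 0.4338.
2θ = 25.71° or 180° − 25.71° = 154.3°, so θ = 12.85° or 77.15°.
The smaller angle is 12.85°.

12.9°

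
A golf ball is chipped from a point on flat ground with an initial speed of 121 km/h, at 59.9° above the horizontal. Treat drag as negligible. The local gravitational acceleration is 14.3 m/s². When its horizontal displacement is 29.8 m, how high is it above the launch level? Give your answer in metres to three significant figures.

29.1 m

Convert: 121 km/h = 121/3.6 = 33.61 m/s.
Components: vₓ = 33.61 cos 59.9° = 16.86 m/s, v_y0 = 33.61 sin 59.9° = 29.08 m/s.
Time to reach x = 29.8 m: t = x/vₓ = 29.8/16.86 = 1.768 s.
Height: y = v_y0 t − ½ g t² = 29.08 × 1.768 − 7.150 × 1.768² = 51.41 − 22.35 = 29.06 m.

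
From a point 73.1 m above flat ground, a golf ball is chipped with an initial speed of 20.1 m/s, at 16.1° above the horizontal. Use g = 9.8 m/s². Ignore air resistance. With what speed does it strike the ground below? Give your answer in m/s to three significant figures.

42.9 m/s

Resolve: vₓ = 20.10 cos 16.1° = 19.31 m/s and v_y0 = 20.10 sin 16.1° = 5.574 m/s.
The projectile lands when y = 73.1 + (5.574) t − ½·9.80·t² = 0. Positive root: t = (5.574 + √(5.574² + 2·9.80·73.1)) / 9.80 = (5.574 + 38.26) / 9.80 = 4.473 s.
Vertical velocity at impact: v_y = v_y0 − g t = 5.574 − 9.80 × 4.473 = −38.26 m/s.
Speed: |v| = √(vₓ² + v_y²) = √(19.31² + 38.26²) = 42.86 m/s.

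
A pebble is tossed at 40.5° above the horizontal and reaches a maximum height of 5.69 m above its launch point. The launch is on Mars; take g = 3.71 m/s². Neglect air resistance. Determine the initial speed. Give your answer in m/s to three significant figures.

At the peak v_y = 0, so v_y0 = √(2gH) = √(2 × 3.71 × 5.69) = 6.498 m/s.
v_y0 = v₀ sin θ ⇒ v₀ = 6.498 / sin 40.5° = 10.00 m/s.

10.0 m/s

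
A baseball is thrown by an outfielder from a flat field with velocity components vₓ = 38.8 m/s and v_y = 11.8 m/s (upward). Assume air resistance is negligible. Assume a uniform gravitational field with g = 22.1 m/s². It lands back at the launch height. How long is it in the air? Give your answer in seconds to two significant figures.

It returns to y = 0 when t = 2 v_y0 / g = 2(11.80)/22.1 = 1.068 s.

1.1 s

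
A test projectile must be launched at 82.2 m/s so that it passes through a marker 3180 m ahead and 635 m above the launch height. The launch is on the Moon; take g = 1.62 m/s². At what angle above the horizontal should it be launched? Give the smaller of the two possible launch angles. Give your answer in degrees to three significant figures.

Trajectory: y = x tanθ − g x² (1 + tan²θ)/(2v₀²). With x = 3180, y = 635, v₀ = 82.2, g = 1.62:
1212 tan²θ − 3180 tanθ + (1847) = 0.
tanθ = [3180 ± √(3180² − 4 × 1212 × (1847))] / (2 × 1212) = (3180 ± 1075) / 2425, giving tanθ = 0.8683 or 1.755.
θ = 40.97° or 60.32°; the smaller is 40.97°.

41.0°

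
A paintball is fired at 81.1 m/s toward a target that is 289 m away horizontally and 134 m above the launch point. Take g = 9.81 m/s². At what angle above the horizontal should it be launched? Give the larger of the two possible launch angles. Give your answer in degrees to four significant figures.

75.31°

Trajectory: y = x tanθ − g x² (1 + tan²θ)/(2v₀²). With x = 289, y = 134, v₀ = 81.1, g = 9.81:
62.29 tan²θ − 289 tanθ + (196.3) = 0.
tanθ = [289 ± √(289² − 4 × 62.29 × (196.3))] / (2 × 62.29) = (289 ± 186.1) / 124.6, giving tanθ = 0.8264 or 3.813.
θ = 39.57° or 75.31°; the larger is 75.31°.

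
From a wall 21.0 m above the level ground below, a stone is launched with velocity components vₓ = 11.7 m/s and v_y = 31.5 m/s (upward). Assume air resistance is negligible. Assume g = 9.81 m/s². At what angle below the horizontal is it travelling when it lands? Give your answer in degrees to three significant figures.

72.7°

Vertical motion (up positive, ground at y = 0): 4.905 t² − (31.50) t − 21.0 = 0, so t = (31.50 + √(31.50² + 2·9.81·21.0)) / 9.81 = (31.50 + 37.47) / 9.81 = 7.031 s.
At impact: v_y = v_y0 − g t = −37.47 m/s; vₓ = 11.70 m/s.
Angle below horizontal: arctan(|v_y|/vₓ) = arctan(37.47/11.70) = 72.66°.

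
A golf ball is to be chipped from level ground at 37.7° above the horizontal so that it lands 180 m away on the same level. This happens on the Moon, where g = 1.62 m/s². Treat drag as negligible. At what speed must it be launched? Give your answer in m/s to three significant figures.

17.4 m/s

Level-ground range: R = v₀² sin(2θ)/g, so v₀ = √(gR / sin 2θ).
v₀ = √(1.62 × 180 / sin 75.40°) = √(291.6 / 0.9677) = √301.33 = 17.36 m/s.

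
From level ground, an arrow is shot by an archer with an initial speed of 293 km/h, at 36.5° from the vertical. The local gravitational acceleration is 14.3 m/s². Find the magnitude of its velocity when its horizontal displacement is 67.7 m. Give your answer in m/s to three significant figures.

Convert: 293 km/h = 293/3.6 = 81.39 m/s.
Components: vₓ = 81.39 sin 36.5° = 48.41 m/s, v_y0 = 81.39 cos 36.5° = 65.43 m/s.
x = vₓ t ⇒ t = 67.7/48.41 = 1.398 s.
Vertical velocity there: v_y = v_y0 − g t = 65.43 − 14.3 × 1.398 = 45.43 m/s.
Speed: √(vₓ² + v_y²) = √(48.41² + 45.43²) = 66.39 m/s.

66.4 m/s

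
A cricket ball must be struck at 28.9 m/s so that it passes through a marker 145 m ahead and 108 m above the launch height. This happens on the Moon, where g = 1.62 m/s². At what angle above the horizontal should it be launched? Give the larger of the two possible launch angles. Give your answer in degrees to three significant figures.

80.7°

Trajectory: y = x tanθ − g x² (1 + tan²θ)/(2v₀²). With x = 145, y = 108, v₀ = 28.9, g = 1.62:
20.39 tan²θ − 145 tanθ + (128.4) = 0.
tanθ = [145 ± √(145² − 4 × 20.39 × (128.4))] / (2 × 20.39) = (145 ± 102.7) / 40.78, giving tanθ = 1.037 or 6.075.
θ = 46.03° or 80.65°; the larger is 80.65°.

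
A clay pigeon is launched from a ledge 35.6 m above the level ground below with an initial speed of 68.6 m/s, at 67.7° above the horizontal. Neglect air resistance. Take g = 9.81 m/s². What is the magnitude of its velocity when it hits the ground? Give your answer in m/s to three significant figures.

Horizontal component vₓ = 68.60 cos 67.7° = 26.03 m/s; vertical v_y0 = 68.60 sin 67.7° = 63.47 m/s.
Vertical motion (up positive, ground at y = 0): 4.905 t² − (63.47) t − 35.6 = 0, so t = (63.47 + √(63.47² + 2·9.81·35.6)) / 9.81 = (63.47 + 68.75) / 9.81 = 13.48 s.
Vertical velocity at impact: v_y = v_y0 − g t = 63.47 − 9.81 × 13.48 = −68.75 m/s.
Speed: |v| = √(vₓ² + v_y²) = √(26.03² + 68.75²) = 73.51 m/s.

73.5 m/s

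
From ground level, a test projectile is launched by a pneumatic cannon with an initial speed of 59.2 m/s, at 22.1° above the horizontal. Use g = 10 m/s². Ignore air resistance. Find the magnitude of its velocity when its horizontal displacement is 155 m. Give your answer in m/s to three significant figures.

55.2 m/s

vₓ = 59.20 cos 22.1° = 54.85 m/s; v_y0 = 59.20 sin 22.1° = 22.27 m/s.
Time to reach x = 155 m: t = x/vₓ = 155/54.85 = 2.826 s.
Vertical velocity there: v_y = v_y0 − g t = 22.27 − 10.0 × 2.826 = −5.986 m/s.
Speed: √(vₓ² + v_y²) = √(54.85² + 5.986²) = 55.18 m/s.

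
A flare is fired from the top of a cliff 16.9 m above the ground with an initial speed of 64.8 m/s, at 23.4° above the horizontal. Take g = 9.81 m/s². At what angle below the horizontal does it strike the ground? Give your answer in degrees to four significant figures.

27.93°

Horizontal component vₓ = 64.80 cos 23.4° = 59.47 m/s; vertical v_y0 = 64.80 sin 23.4° = 25.74 m/s.
The projectile lands when y = 16.9 + (25.74) t − ½·9.81·t² = 0. Positive root: t = (25.74 + √(25.74² + 2·9.81·16.9)) / 9.81 = (25.74 + 31.53) / 9.81 = 5.837 s.
At impact: v_y = v_y0 − g t = −31.53 m/s; vₓ = 59.47 m/s.
Angle below horizontal: arctan(|v_y|/vₓ) = arctan(31.53/59.47) = 27.93°.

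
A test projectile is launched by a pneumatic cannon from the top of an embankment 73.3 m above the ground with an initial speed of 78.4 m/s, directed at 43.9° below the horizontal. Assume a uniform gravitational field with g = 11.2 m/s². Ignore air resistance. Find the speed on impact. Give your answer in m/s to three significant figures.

Resolve: vₓ = 78.40 cos 43.9° = 56.49 m/s and v_y0 = −54.36 m/s (downward).
With up positive and y = 0 at the ground: y(t) = 73.3 + (−54.36) t − 5.600 t². Setting y = 0 and taking the positive root: t = [−54.36 + √(54.36² + 2·11.2·73.3)] / 11.2 = (−54.36 + 67.80) / 11.2 = 1.200 s.
Vertical velocity at impact: v_y = v_y0 − g t = −54.36 − 11.2 × 1.200 = −67.80 m/s.
Speed: |v| = √(vₓ² + v_y²) = √(56.49² + 67.80²) = 88.25 m/s.

88.3 m/s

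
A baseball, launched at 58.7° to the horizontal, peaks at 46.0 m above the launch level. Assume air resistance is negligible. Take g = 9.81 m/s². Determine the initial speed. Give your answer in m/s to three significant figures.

35.2 m/s

At the peak v_y = 0, so v_y0 = √(2gH) = √(2 × 9.81 × 46.0) = 30.04 m/s.
v_y0 = v₀ sin θ ⇒ v₀ = 30.04 / sin 58.7° = 35.16 m/s.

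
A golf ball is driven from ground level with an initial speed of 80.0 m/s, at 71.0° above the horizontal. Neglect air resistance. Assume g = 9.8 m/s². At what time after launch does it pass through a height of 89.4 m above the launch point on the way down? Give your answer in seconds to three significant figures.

14.1 s

Components: vₓ = 80.00 cos 71.0° = 26.05 m/s, v_y0 = 80.00 sin 71.0° = 75.64 m/s.
Set y = v_y0 t − ½ g t² = 89.4: 4.900 t² − 75.64 t + 89.4 = 0.
t = [75.64 ± √(75.64² − 2·9.80·89.4)] / 9.80 = (75.64 ± 63.00) / 9.80, so t = 1.290 s or t = 14.15 s.
The descending-branch root is 14.15 s.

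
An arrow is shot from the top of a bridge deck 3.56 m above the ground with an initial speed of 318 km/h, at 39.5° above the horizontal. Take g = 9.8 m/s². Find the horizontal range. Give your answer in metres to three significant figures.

Convert: 318 km/h = 318/3.6 = 88.33 m/s.
Resolve: vₓ = 88.33 cos 39.5° = 68.16 m/s and v_y0 = 88.33 sin 39.5° = 56.19 m/s.
With up positive and y = 0 at the ground: y(t) = 3.56 + (56.19) t − 4.900 t². Setting y = 0 and taking the positive root: t = [56.19 + √(56.19² + 2·9.80·3.56)] / 9.80 = (56.19 + 56.80) / 9.80 = 11.53 s.
Horizontal distance: R = vₓ t = 68.16 × 11.53 = 785.9 m.

786 m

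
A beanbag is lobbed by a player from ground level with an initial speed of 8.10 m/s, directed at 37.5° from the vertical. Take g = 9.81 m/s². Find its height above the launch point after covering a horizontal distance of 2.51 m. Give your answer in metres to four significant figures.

vₓ = 8.100 sin 37.5° = 4.931 m/s; v_y0 = 8.100 cos 37.5° = 6.426 m/s.
At x = 2.51 m, t = x/vₓ = 2.51/4.931 = 0.5090 s.
Height: y = v_y0 t − ½ g t² = 6.426 × 0.5090 − 4.905 × 0.5090² = 3.271 − 1.271 = 2.000 m.

2.000 m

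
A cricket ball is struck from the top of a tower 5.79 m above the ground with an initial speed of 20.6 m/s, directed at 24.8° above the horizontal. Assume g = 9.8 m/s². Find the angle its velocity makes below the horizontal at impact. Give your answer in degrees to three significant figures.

vₓ = 20.60 cos 24.8° = 18.70 m/s; v_y0 = 20.60 sin 24.8° = 8.641 m/s.
With up positive and y = 0 at the ground: y(t) = 5.79 + (8.641) t − 4.900 t². Setting y = 0 and taking the positive root: t = [8.641 + √(8.641² + 2·9.80·5.79)] / 9.80 = (8.641 + 13.72) / 9.80 = 2.281 s.
At impact: v_y = v_y0 − g t = −13.72 m/s; vₓ = 18.70 m/s.
Angle below horizontal: arctan(|v_y|/vₓ) = arctan(13.72/18.70) = 36.26°.

36.3°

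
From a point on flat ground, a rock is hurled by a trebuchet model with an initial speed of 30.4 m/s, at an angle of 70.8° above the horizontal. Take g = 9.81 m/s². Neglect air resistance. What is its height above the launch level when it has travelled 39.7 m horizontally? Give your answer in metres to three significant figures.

Resolve: vₓ = 30.40 cos 70.8° = 9.998 m/s and v_y0 = 30.40 sin 70.8° = 28.71 m/s.
At x = 39.7 m, t = x/vₓ = 39.7/9.998 = 3.971 s.
Height: y = v_y0 t − ½ g t² = 28.71 × 3.971 − 4.905 × 3.971² = 114.0 − 77.35 = 36.66 m.

36.7 m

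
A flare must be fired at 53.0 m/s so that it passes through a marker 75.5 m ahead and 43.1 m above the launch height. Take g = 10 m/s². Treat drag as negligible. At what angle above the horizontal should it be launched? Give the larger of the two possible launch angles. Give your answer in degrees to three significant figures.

81.5°

Trajectory: y = x tanθ − g x² (1 + tan²θ)/(2v₀²). With x = 75.5, y = 43.1, v₀ = 53.0, g = 10.0:
10.15 tan²θ − 75.5 tanθ + (53.25) = 0.
tanθ = [75.5 ± √(75.5² − 4 × 10.15 × (53.25))] / (2 × 10.15) = (75.5 ± 59.49) / 20.29, giving tanθ = 0.7889 or 6.652.
θ = 38.27° or 81.45°; the larger is 81.45°.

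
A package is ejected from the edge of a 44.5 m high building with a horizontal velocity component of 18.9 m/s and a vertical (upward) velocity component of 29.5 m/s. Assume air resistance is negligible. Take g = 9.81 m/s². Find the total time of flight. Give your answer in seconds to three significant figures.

The projectile lands when y = 44.5 + (29.50) t − ½·9.81·t² = 0. Positive root: t = (29.50 + √(29.50² + 2·9.81·44.5)) / 9.81 = (29.50 + 41.75) / 9.81 = 7.263 s.

7.26 s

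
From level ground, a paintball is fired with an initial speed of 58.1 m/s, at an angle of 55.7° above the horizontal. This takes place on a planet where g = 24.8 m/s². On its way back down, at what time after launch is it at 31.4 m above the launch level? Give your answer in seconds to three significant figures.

3.04 s

Resolve: vₓ = 58.10 cos 55.7° = 32.74 m/s and v_y0 = 58.10 sin 55.7° = 48.00 m/s.
Require v_y0 t − ½ g t² = 31.4, i.e. 12.40 t² − 48.00 t + 31.4 = 0.
t = [48.00 ± √(48.00² − 2·24.8·31.4)] / 24.8 = (48.00 ± 27.32) / 24.8, so t = 0.8339 s or t = 3.037 s.
The descending-branch root is 3.037 s.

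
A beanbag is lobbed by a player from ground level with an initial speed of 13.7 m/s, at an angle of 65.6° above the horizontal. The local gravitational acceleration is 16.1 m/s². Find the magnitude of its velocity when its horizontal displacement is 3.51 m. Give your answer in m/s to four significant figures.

Components: vₓ = 13.70 cos 65.6° = 5.660 m/s, v_y0 = 13.70 sin 65.6° = 12.48 m/s.
x = vₓ t ⇒ t = 3.51/5.660 = 0.6202 s.
Vertical velocity there: v_y = v_y0 − g t = 12.48 − 16.1 × 0.6202 = 2.491 m/s.
Speed: √(vₓ² + v_y²) = √(5.660² + 2.491²) = 6.184 m/s.

6.184 m/s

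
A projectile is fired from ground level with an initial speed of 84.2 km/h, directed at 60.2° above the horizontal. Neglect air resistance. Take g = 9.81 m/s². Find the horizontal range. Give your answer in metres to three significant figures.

48.1 m

Convert: 84.2 km/h = 84.2/3.6 = 23.39 m/s.
Components: vₓ = 23.39 cos 60.2° = 11.62 m/s, v_y0 = 23.39 sin 60.2° = 20.30 m/s.
Time aloft: T = 2 v_y0 / g = 2 × 20.30 / 9.81 = 4.138 s.
Horizontal distance R = vₓ T = 11.62 × 4.138 = 48.10 m.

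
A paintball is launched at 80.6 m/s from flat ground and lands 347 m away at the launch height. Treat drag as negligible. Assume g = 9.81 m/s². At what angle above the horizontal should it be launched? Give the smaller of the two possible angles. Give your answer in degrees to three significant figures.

15.8°

Level-ground range R = v₀² sin(2θ)/g ⇒ sin(2θ) = gR/v₀² = 9.81 × 347 / 80.6² = 0.5240.
2θ = 31.60° or 180° − 31.60° = 148.4°, so θ = 15.80° or 74.20°.
The smaller angle is 15.80°.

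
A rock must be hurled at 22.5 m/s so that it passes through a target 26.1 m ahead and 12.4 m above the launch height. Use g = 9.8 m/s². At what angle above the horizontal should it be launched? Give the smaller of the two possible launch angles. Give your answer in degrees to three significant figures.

Trajectory: y = x tanθ − g x² (1 + tan²θ)/(2v₀²). With x = 26.1, y = 12.4, v₀ = 22.5, g = 9.80:
6.593 tan²θ − 26.1 tanθ + (18.99) = 0.
tanθ = [26.1 ± √(26.1² − 4 × 6.593 × (18.99))] / (2 × 6.593) = (26.1 ± 13.43) / 13.19, giving tanθ = 0.9610 or 2.997.
θ = 43.86° or 71.55°; the smaller is 43.86°.

43.9°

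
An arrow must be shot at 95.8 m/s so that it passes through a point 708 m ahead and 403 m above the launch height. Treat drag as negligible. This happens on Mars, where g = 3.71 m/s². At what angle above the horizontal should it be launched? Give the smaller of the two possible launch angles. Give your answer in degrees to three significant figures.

38.8°

Trajectory: y = x tanθ − g x² (1 + tan²θ)/(2v₀²). With x = 708, y = 403, v₀ = 95.8, g = 3.71:
101.3 tan²θ − 708 tanθ + (504.3) = 0.
tanθ = [708 ± √(708² − 4 × 101.3 × (504.3))] / (2 × 101.3) = (708 ± 544.9) / 202.6, giving tanθ = 0.8051 or 6.183.
θ = 38.84° or 80.81°; the smaller is 38.84°.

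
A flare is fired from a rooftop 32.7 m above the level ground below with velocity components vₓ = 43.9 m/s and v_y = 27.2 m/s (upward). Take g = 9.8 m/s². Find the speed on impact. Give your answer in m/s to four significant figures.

57.51 m/s

Vertical motion (up positive, ground at y = 0): 4.900 t² − (27.20) t − 32.7 = 0, so t = (27.20 + √(27.20² + 2·9.80·32.7)) / 9.80 = (27.20 + 37.16) / 9.80 = 6.567 s.
Vertical velocity at impact: v_y = v_y0 − g t = 27.20 − 9.80 × 6.567 = −37.16 m/s.
Speed: |v| = √(vₓ² + v_y²) = √(43.90² + 37.16²) = 57.51 m/s.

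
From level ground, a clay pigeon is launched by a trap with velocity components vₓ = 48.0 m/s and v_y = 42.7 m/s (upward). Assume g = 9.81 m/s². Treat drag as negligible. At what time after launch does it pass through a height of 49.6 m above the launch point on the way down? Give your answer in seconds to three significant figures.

Set y = v_y0 t − ½ g t² = 49.6: 4.905 t² − 42.70 t + 49.6 = 0.
Quadratic formula: t = (42.70 ± √850.14) / 9.81 = (42.70 ± 29.16) / 9.81 → t = 1.381 s or 7.325 s.
The descending-branch root is 7.325 s.

7.32 s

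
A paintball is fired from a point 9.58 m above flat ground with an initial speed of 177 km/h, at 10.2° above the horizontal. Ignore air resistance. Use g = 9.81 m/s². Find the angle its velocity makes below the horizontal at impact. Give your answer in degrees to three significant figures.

18.6°

Convert: 177 km/h = 177/3.6 = 49.17 m/s.
Components: vₓ = 49.17 cos 10.2° = 48.39 m/s, v_y0 = 49.17 sin 10.2° = 8.707 m/s.
The projectile lands when y = 9.58 + (8.707) t − ½·9.81·t² = 0. Positive root: t = (8.707 + √(8.707² + 2·9.81·9.58)) / 9.81 = (8.707 + 16.24) / 9.81 = 2.543 s.
At impact: v_y = v_y0 − g t = −16.24 m/s; vₓ = 48.39 m/s.
Angle below horizontal: arctan(|v_y|/vₓ) = arctan(16.24/48.39) = 18.55°.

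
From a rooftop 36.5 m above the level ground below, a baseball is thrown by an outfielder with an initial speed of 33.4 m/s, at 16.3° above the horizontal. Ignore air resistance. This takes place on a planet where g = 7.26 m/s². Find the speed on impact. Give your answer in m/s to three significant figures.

40.6 m/s

Components: vₓ = 33.40 cos 16.3° = 32.06 m/s, v_y0 = 33.40 sin 16.3° = 9.374 m/s.
Vertical motion (up positive, ground at y = 0): 3.630 t² − (9.374) t − 36.5 = 0, so t = (9.374 + √(9.374² + 2·7.26·36.5)) / 7.26 = (9.374 + 24.86) / 7.26 = 4.715 s.
Vertical velocity at impact: v_y = v_y0 − g t = 9.374 − 7.26 × 4.715 = −24.86 m/s.
Speed: |v| = √(vₓ² + v_y²) = √(32.06² + 24.86²) = 40.57 m/s.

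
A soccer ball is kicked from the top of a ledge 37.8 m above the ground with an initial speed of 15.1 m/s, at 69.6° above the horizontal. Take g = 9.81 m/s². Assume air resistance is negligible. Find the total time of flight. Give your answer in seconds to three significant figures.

vₓ = 15.10 cos 69.6° = 5.263 m/s; v_y0 = 15.10 sin 69.6° = 14.15 m/s.
The projectile lands when y = 37.8 + (14.15) t − ½·9.81·t² = 0. Positive root: t = (14.15 + √(14.15² + 2·9.81·37.8)) / 9.81 = (14.15 + 30.69) / 9.81 = 4.571 s.

4.57 s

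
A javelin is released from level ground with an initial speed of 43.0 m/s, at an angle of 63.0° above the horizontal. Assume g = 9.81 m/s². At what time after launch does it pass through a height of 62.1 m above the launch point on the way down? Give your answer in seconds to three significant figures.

5.52 s

Resolve: vₓ = 43.00 cos 63.0° = 19.52 m/s and v_y0 = 43.00 sin 63.0° = 38.31 m/s.
Set y = v_y0 t − ½ g t² = 62.1: 4.905 t² − 38.31 t + 62.1 = 0.
t = [38.31 ± √(38.31² − 2·9.81·62.1)] / 9.81 = (38.31 ± 15.80) / 9.81, so t = 2.295 s or t = 5.516 s.
The descending-branch root is 5.516 s.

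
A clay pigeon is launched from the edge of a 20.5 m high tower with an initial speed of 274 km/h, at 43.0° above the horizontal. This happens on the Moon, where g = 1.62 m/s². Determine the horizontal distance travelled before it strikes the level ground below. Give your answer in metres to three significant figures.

3590 m

Convert: 274 km/h = 274/3.6 = 76.11 m/s.
Resolve: vₓ = 76.11 cos 43.0° = 55.66 m/s and v_y0 = 76.11 sin 43.0° = 51.91 m/s.
Vertical motion (up positive, ground at y = 0): 0.8100 t² − (51.91) t − 20.5 = 0, so t = (51.91 + √(51.91² + 2·1.62·20.5)) / 1.62 = (51.91 + 52.54) / 1.62 = 64.48 s.
Horizontal distance: R = vₓ t = 55.66 × 64.48 = 3589 m.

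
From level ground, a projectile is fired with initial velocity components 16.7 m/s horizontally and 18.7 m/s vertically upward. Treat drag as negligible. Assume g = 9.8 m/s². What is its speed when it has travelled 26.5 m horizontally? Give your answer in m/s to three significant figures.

17.0 m/s

Time to reach x = 26.5 m: t = x/vₓ = 26.5/16.70 = 1.587 s.
Vertical velocity there: v_y = v_y0 − g t = 18.70 − 9.80 × 1.587 = 3.149 m/s.
Speed: √(vₓ² + v_y²) = √(16.70² + 3.149²) = 16.99 m/s.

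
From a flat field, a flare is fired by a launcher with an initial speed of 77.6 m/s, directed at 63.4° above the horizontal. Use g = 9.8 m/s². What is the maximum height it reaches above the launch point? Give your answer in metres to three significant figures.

246 m

Horizontal component vₓ = 77.60 cos 63.4° = 34.75 m/s; vertical v_y0 = 77.60 sin 63.4° = 69.39 m/s.
At the apex v_y = 0, so H = v_y0²/(2g) = 69.39²/19.60 = 245.6 m.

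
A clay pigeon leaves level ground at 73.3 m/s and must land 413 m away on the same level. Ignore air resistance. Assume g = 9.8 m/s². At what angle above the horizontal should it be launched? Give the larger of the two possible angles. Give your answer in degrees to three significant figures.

From R = (v₀²/g) sin 2θ: sin 2θ = 9.80 × 413 / 5372.9 = 0.7533.
2θ = 48.88° or 180° − 48.88° = 131.1°, so θ = 24.44° or 65.56°.
The larger angle is 65.56°.

65.6°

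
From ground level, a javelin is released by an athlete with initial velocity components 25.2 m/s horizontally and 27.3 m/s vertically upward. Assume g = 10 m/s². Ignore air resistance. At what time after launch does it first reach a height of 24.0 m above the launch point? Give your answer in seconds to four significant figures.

Require v_y0 t − ½ g t² = 24.0, i.e. 5.000 t² − 27.30 t + 24.0 = 0.
Quadratic formula: t = (27.30 ± √265.29) / 10.0 = (27.30 ± 16.29) / 10.0 → t = 1.101 s or 4.359 s.
The first (ascending) time is 1.101 s.

1.101 s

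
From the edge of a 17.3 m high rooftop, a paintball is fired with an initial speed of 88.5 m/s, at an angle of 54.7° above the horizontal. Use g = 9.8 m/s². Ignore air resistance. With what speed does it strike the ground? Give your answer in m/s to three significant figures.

90.4 m/s

vₓ = 88.50 cos 54.7° = 51.14 m/s; v_y0 = 88.50 sin 54.7° = 72.23 m/s.
With up positive and y = 0 at the ground: y(t) = 17.3 + (72.23) t − 4.900 t². Setting y = 0 and taking the positive root: t = [72.23 + √(72.23² + 2·9.80·17.3)] / 9.80 = (72.23 + 74.54) / 9.80 = 14.98 s.
Vertical velocity at impact: v_y = v_y0 − g t = 72.23 − 9.80 × 14.98 = −74.54 m/s.
Speed: |v| = √(vₓ² + v_y²) = √(51.14² + 74.54²) = 90.40 m/s.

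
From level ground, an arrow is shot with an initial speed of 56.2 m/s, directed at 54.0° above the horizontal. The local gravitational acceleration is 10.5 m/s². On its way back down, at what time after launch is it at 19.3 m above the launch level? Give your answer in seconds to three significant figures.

8.21 s

Components: vₓ = 56.20 cos 54.0° = 33.03 m/s, v_y0 = 56.20 sin 54.0° = 45.47 m/s.
Set y = v_y0 t − ½ g t² = 19.3: 5.250 t² − 45.47 t + 19.3 = 0.
Quadratic formula: t = (45.47 ± √1661.9) / 10.5 = (45.47 ± 40.77) / 10.5 → t = 0.4476 s or 8.213 s.
The descending-branch root is 8.213 s.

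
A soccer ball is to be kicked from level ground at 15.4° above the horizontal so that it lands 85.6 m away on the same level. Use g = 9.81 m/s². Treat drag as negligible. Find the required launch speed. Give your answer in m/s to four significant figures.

From R = (v₀² / g) sin 2θ: v₀ = √(gR / sin 2θ).
v₀ = √(9.81 × 85.6 / sin 30.80°) = √(839.7 / 0.5120) = √1640.0 = 40.50 m/s.

40.50 m/s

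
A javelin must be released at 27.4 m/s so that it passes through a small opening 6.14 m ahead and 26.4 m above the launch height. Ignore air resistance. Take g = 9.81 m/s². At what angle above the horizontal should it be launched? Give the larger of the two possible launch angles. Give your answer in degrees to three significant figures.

87.0°

Trajectory: y = x tanθ − g x² (1 + tan²θ)/(2v₀²). With x = 6.14, y = 26.4, v₀ = 27.4, g = 9.81:
0.2463 tan²θ − 6.14 tanθ + (26.65) = 0.
tanθ = [6.14 ± √(6.14² − 4 × 0.2463 × (26.65))] / (2 × 0.2463) = (6.14 ± 3.383) / 0.4926, giving tanθ = 5.596 or 19.33.
θ = 79.87° or 87.04°; the larger is 87.04°.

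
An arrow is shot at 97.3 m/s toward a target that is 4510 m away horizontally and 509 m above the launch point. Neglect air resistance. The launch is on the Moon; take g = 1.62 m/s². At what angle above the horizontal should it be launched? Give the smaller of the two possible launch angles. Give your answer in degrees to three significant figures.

Trajectory: y = x tanθ − g x² (1 + tan²θ)/(2v₀²). With x = 4510, y = 509, v₀ = 97.3, g = 1.62:
1740 tan²θ − 4510 tanθ + (2249) = 0.
tanθ = [4510 ± √(4510² − 4 × 1740 × (2249))] / (2 × 1740) = (4510 ± 2164) / 3481, giving tanθ = 0.6740 or 1.918.
θ = 33.98° or 62.46°; the smaller is 33.98°.

34.0°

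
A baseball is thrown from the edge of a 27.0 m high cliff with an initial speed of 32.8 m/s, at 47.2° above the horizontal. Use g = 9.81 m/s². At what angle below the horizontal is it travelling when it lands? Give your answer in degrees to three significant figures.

Resolve: vₓ = 32.80 cos 47.2° = 22.29 m/s and v_y0 = 32.80 sin 47.2° = 24.07 m/s.
With up positive and y = 0 at the ground: y(t) = 27.0 + (24.07) t − 4.905 t². Setting y = 0 and taking the positive root: t = [24.07 + √(24.07² + 2·9.81·27.0)] / 9.81 = (24.07 + 33.30) / 9.81 = 5.848 s.
At impact: v_y = v_y0 − g t = −33.30 m/s; vₓ = 22.29 m/s.
Angle below horizontal: arctan(|v_y|/vₓ) = arctan(33.30/22.29) = 56.21°.

56.2°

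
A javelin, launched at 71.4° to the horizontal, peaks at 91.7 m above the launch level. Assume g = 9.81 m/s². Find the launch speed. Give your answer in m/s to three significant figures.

44.8 m/s

At the peak v_y = 0, so v_y0 = √(2gH) = √(2 × 9.81 × 91.7) = 42.42 m/s.
v_y0 = v₀ sin θ ⇒ v₀ = 42.42 / sin 71.4° = 44.75 m/s.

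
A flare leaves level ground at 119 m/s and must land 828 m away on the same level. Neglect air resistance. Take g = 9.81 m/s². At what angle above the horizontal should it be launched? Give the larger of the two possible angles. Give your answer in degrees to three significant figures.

Level-ground range R = v₀² sin(2θ)/g ⇒ sin(2θ) = gR/v₀² = 9.81 × 828 / 119² = 0.5736.
2θ = 35.00° or 180° − 35.00° = 145.0°, so θ = 17.50° or 72.50°.
The larger angle is 72.50°.

72.5°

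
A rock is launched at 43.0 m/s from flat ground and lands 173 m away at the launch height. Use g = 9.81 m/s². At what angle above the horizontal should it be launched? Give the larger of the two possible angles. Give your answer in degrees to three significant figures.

56.7°

Level-ground range R = v₀² sin(2θ)/g ⇒ sin(2θ) = gR/v₀² = 9.81 × 173 / 43.0² = 0.9179.
2θ = 66.62° or 180° − 66.62° = 113.4°, so θ = 33.31° or 56.69°.
The larger angle is 56.69°.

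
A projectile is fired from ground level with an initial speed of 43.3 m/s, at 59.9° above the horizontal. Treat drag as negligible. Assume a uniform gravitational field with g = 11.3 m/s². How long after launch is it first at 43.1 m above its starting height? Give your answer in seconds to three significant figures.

Horizontal component vₓ = 43.30 cos 59.9° = 21.72 m/s; vertical v_y0 = 43.30 sin 59.9° = 37.46 m/s.
Set y = v_y0 t − ½ g t² = 43.1: 5.650 t² − 37.46 t + 43.1 = 0.
t = [37.46 ± √(37.46² − 2·11.3·43.1)] / 11.3 = (37.46 ± 20.72) / 11.3, so t = 1.482 s or t = 5.149 s.
The first (ascending) time is 1.482 s.

1.48 s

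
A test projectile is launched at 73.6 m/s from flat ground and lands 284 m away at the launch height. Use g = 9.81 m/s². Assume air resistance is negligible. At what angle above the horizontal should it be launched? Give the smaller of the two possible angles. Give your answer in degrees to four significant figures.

15.48°

R = v₀² sin 2θ / g gives sin 2θ = gR/v₀² = 9.81·284/73.6² = 0.5143.
2θ = 30.95° or 180° − 30.95° = 149.0°, so θ = 15.48° or 74.52°.
The smaller angle is 15.48°.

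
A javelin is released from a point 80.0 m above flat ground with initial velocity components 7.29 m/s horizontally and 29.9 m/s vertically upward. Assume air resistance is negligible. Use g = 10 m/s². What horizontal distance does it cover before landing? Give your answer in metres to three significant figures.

Vertical motion (up positive, ground at y = 0): 5.000 t² − (29.90) t − 80.0 = 0, so t = (29.90 + √(29.90² + 2·10.0·80.0)) / 10.0 = (29.90 + 49.94) / 10.0 = 7.984 s.
Horizontal distance: R = vₓ t = 7.290 × 7.984 = 58.20 m.

58.2 m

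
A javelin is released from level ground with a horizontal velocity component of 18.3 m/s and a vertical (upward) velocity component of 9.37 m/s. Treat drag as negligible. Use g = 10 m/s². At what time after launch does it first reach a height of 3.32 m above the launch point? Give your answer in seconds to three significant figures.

Set y = v_y0 t − ½ g t² = 3.32: 5.000 t² − 9.370 t + 3.32 = 0.
t = [9.370 ± √(9.370² − 2·10.0·3.32)] / 10.0 = (9.370 ± 4.626) / 10.0, so t = 0.4744 s or t = 1.400 s.
The first (ascending) time is 0.4744 s.

0.474 s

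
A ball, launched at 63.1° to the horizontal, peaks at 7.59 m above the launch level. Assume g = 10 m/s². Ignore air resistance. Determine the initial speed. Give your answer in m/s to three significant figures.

At the peak v_y = 0, so v_y0 = √(2gH) = √(2 × 10.0 × 7.59) = 12.32 m/s.
v_y0 = v₀ sin θ ⇒ v₀ = 12.32 / sin 63.1° = 13.82 m/s.

13.8 m/s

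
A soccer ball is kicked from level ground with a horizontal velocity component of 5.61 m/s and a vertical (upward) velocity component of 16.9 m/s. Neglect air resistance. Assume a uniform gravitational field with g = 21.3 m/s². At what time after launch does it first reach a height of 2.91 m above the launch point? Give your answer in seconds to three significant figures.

Set y = v_y0 t − ½ g t² = 2.91: 10.65 t² − 16.90 t + 2.91 = 0.
Quadratic formula: t = (16.90 ± √161.64) / 21.3 = (16.90 ± 12.71) / 21.3 → t = 0.1965 s or 1.390 s.
The first (ascending) time is 0.1965 s.

0.197 s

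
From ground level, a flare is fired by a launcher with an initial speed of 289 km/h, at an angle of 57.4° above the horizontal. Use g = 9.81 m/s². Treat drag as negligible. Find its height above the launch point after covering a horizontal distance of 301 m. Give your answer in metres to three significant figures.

Convert: 289 km/h = 289/3.6 = 80.28 m/s.
Horizontal component vₓ = 80.28 cos 57.4° = 43.25 m/s; vertical v_y0 = 80.28 sin 57.4° = 67.63 m/s.
At x = 301 m, t = x/vₓ = 301/43.25 = 6.959 s.
Height: y = v_y0 t − ½ g t² = 67.63 × 6.959 − 4.905 × 6.959² = 470.7 − 237.6 = 233.1 m.

233 m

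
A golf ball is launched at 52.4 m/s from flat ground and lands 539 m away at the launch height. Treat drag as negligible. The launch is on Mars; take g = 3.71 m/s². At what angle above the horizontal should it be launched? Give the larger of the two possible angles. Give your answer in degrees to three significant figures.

66.6°

Level-ground range R = v₀² sin(2θ)/g ⇒ sin(2θ) = gR/v₀² = 3.71 × 539 / 52.4² = 0.7283.
2θ = 46.74° or 180° − 46.74° = 133.3°, so θ = 23.37° or 66.63°.
The larger angle is 66.63°.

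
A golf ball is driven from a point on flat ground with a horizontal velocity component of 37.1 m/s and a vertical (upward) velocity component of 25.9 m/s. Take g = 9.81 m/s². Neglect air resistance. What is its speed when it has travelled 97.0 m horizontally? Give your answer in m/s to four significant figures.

At x = 97.0 m, t = x/vₓ = 97.0/37.10 = 2.615 s.
Vertical velocity there: v_y = v_y0 − g t = 25.90 − 9.81 × 2.615 = 0.2512 m/s.
Speed: √(vₓ² + v_y²) = √(37.10² + 0.2512²) = 37.10 m/s.

37.10 m/s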